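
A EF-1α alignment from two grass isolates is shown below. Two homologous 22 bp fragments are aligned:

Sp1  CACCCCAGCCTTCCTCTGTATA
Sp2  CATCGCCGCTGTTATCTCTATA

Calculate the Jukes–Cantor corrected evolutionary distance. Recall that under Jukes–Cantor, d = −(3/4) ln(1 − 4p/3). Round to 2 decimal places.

The sequences differ at 8 of 22 sites (3, 5, 7, 10, 11, 13, 14, 18), so p = 8/22 ≈ 0.363636.
d = −(3/4) ln(1 − 4p/3) = −0.75 ln(1 − 0.484848) = −0.75 ln(0.515152)
  = −0.75 × (-0.663293) = 0.497470 substitutions/site.

0.50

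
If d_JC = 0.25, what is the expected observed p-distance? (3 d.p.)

0.213

p = (3/4)(1 − e^(−4d/3)) = 0.75 × (1 − e^(-0.333333)) = 0.75 × (1 − 0.716532) = 0.212601.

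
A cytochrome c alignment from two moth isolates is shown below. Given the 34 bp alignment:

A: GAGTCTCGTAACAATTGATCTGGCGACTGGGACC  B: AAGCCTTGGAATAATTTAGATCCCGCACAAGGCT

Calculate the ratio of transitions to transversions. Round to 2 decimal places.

Transitions are A↔G and C↔T; transversions are all other mismatches.
Transitions: 9. Transversions: 8.
R = 9/8 = 1.125 ≈ 1.13 (to 2 d.p.).

1.13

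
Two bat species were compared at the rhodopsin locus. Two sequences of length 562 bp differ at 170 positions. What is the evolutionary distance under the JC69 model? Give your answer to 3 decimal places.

p = 170/562 ≈ 0.302491.
d = −(3/4) ln(1 − 4p/3) = −0.75 ln(1 − 0.403321) = −0.75 ln(0.596679)
  = −0.75 × (-0.516376) = 0.387282 substitutions/site.

0.387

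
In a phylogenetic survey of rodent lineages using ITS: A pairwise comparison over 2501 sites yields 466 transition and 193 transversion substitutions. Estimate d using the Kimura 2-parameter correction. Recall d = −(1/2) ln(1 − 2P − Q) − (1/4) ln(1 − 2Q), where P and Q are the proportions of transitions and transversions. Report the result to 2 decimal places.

0.34

P = 466/2501 ≈ 0.186325 and Q = 193/2501 ≈ 0.077169.
Under the Kimura two-parameter model, d = −½ ln(1 − 2P − Q) − ¼ ln(1 − 2Q).
1 − 2P − Q = 0.550181, giving −½ ln(0.550181) = 0.298754.
1 − 2Q = 0.845662, giving −¼ ln(0.845662) = 0.041909.
d = 0.298754 + 0.041909 = 0.340663.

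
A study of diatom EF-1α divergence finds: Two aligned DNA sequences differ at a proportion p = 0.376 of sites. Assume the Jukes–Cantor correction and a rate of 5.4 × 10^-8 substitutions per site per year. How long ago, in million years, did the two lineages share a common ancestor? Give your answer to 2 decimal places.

4.83

d = −(3/4) ln(1 − 4p/3) = −0.75 ln(1 − 0.501333) = −0.75 ln(0.498667)
  = −0.75 × (-0.695817) = 0.521863 substitutions/site.
Under a molecular clock d = 2μt, so t = d/(2μ) = 0.521863 / (2 × 5.4 × 10^-8) = 4.83 million years.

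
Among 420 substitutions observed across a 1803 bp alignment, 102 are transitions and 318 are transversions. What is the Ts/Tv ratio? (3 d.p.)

0.321

R = 102/318 = 0.320754… ≈ 0.321 (to 3 d.p.).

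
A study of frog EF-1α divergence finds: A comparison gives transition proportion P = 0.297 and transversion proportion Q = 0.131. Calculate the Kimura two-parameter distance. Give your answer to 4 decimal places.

Under the Kimura two-parameter model, d = −½ ln(1 − 2P − Q) − ¼ ln(1 − 2Q).
1 − 2P − Q = 0.275, giving −½ ln(0.275) = 0.645492.
1 − 2Q = 0.738, giving −¼ ln(0.738) = 0.075953.
d = 0.645492 + 0.075953 = 0.721445.

0.7214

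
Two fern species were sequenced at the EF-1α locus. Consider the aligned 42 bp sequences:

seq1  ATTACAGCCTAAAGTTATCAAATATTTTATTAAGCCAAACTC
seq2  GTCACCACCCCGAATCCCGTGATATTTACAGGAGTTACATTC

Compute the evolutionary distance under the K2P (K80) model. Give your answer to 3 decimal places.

1.135

Of 42 sites, 13 differences are transitions and 10 are transversions, so P = 13/42 ≈ 0.309524 and Q = 10/42 ≈ 0.238095.
Under the Kimura two-parameter model, d = −½ ln(1 − 2P − Q) − ¼ ln(1 − 2Q).
1 − 2P − Q = 0.142857, giving −½ ln(0.142857) = 0.972956.
1 − 2Q = 0.52381, giving −¼ ln(0.52381) = 0.161657.
d = 0.972956 + 0.161657 = 1.134613.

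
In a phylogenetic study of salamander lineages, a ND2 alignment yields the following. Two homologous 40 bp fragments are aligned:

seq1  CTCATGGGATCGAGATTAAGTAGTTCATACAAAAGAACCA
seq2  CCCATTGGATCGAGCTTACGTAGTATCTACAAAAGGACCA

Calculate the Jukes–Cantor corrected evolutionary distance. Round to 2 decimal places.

The sequences differ at 8 of 40 sites (2, 6, 15, 19, 25, 26, 27, 36), so p = 8/40 = 0.2.
d = −(3/4) ln(1 − 4p/3) = −0.75 ln(1 − 0.266667) = −0.75 ln(0.733333)
  = −0.75 × (-0.310155) = 0.232616 substitutions/site.

0.23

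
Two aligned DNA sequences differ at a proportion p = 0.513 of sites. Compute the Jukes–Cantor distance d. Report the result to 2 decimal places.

0.86

d = −(3/4) ln(1 − 4p/3) = −0.75 ln(1 − 0.684) = −0.75 ln(0.316)
  = −0.75 × (-1.152013) = 0.864010 substitutions/site.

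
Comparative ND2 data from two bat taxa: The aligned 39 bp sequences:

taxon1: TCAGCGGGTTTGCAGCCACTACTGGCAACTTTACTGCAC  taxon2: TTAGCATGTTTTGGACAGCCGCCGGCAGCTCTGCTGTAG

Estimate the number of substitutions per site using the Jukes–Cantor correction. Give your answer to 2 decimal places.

The sequences differ at 17 of 39 sites, so p = 17/39 ≈ 0.435897.
d = −(3/4) ln(1 − 4p/3) = −0.75 ln(1 − 0.581196) = −0.75 ln(0.418804)
  = −0.75 × (-0.870352) = 0.652764 substitutions/site.

0.65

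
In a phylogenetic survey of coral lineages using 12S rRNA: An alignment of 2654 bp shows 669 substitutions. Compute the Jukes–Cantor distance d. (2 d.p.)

p = 669/2654 ≈ 0.252072.
d = −(3/4) ln(1 − 4p/3) = −0.75 ln(1 − 0.336096) = −0.75 ln(0.663904)
  = −0.75 × (-0.409618) = 0.307214 substitutions/site.

0.31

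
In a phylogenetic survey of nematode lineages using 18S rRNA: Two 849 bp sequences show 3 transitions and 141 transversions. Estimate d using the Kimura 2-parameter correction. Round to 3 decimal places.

P = 3/849 ≈ 0.003534 and Q = 141/849 ≈ 0.166078.
Under the Kimura two-parameter model, d = −½ ln(1 − 2P − Q) − ¼ ln(1 − 2Q).
1 − 2P − Q = 0.826854, giving −½ ln(0.826854) = 0.095064.
1 − 2Q = 0.667844, giving −¼ ln(0.667844) = 0.100925.
d = 0.095064 + 0.100925 = 0.195989.

0.196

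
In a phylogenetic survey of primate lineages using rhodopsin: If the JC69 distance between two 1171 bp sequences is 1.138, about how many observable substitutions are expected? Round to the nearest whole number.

686

Invert JC69: p = (3/4)(1 − e^(−4d/3)) = 0.75 × (1 − e^(-1.517333)) = 0.75 × (1 − 0.219296) = 0.585528.
Expected differing sites = pL ≈ 0.585528 × 1171 = 685.653288 ≈ 686.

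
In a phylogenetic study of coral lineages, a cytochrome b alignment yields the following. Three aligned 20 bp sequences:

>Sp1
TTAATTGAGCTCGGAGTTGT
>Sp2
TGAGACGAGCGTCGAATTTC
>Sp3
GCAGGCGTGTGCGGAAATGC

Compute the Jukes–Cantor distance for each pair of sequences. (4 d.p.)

d(Sp1,Sp2) = 0.8240, d(Sp1,Sp3) = 0.9913, d(Sp2,Sp3) = 0.6872

Sp1–Sp2: 10/20 sites differ → p = 0.5, d = −0.75 ln(1 − 0.666667) = 0.823960 ≈ 0.8240.
Sp1–Sp3: 11/20 sites differ → p = 0.55, d = −0.75 ln(1 − 0.733333) = 0.991316 ≈ 0.9913.
Sp2–Sp3: 9/20 sites differ → p = 0.45, d = −0.75 ln(1 − 0.6) = 0.687218 ≈ 0.6872.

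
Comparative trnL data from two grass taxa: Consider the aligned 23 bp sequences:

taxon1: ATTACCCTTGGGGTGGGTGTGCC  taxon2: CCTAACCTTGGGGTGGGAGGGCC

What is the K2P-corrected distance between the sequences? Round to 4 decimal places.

0.2580

Of 23 sites, 1 differences are transitions and 4 are transversions, so P = 1/23 ≈ 0.043478 and Q = 4/23 ≈ 0.173913.
Under the Kimura two-parameter model, d = −½ ln(1 − 2P − Q) − ¼ ln(1 − 2Q).
1 − 2P − Q = 0.739131, giving −½ ln(0.739131) = 0.151140.
1 − 2Q = 0.652174, giving −¼ ln(0.652174) = 0.106861.
d = 0.151140 + 0.106861 = 0.258001.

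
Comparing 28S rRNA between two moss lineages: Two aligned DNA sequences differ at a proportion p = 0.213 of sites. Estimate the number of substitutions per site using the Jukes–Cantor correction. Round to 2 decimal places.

d = −(3/4) ln(1 − 4p/3) = −0.75 ln(1 − 0.284) = −0.75 ln(0.716)
  = −0.75 × (-0.334075) = 0.250556 substitutions/site.

0.25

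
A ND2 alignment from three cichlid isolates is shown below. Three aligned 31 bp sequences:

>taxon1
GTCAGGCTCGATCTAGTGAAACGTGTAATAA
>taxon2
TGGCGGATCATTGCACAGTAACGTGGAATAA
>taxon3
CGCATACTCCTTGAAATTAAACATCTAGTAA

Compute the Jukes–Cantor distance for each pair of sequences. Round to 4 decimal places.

d(taxon1,taxon2) = 0.6143, d(taxon1,taxon3) = 0.6143, d(taxon2,taxon3) = 0.8740

taxon1–taxon2: 13/31 sites differ → p ≈ 0.419355, d = −0.75 ln(1 − 0.55914) = 0.614271 ≈ 0.6143.
taxon1–taxon3: 13/31 sites differ → p ≈ 0.419355, d = −0.75 ln(1 − 0.55914) = 0.614271 ≈ 0.6143.
taxon2–taxon3: 16/31 sites differ → p ≈ 0.516129, d = −0.75 ln(1 − 0.688172) = 0.873978 ≈ 0.8740.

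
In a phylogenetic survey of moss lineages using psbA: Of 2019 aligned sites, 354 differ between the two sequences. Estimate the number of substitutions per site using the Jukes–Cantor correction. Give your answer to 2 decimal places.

0.20

p = 354/2019 ≈ 0.175334.
d = −(3/4) ln(1 − 4p/3) = −0.75 ln(1 − 0.233779) = −0.75 ln(0.766221)
  = −0.75 × (-0.266285) = 0.199714 substitutions/site.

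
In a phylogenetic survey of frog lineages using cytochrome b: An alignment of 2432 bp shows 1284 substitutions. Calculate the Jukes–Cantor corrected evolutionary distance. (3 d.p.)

p = 1284/2432 ≈ 0.527961.
d = −(3/4) ln(1 − 4p/3) = −0.75 ln(1 − 0.703948) = −0.75 ln(0.296052)
  = −0.75 × (-1.217220) = 0.912915 substitutions/site.

0.913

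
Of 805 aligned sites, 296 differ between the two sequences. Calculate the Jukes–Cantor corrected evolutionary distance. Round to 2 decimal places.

p = 296/805 ≈ 0.367702.
d = −(3/4) ln(1 − 4p/3) = −0.75 ln(1 − 0.490269) = −0.75 ln(0.509731)
  = −0.75 × (-0.673872) = 0.505404 substitutions/site.

0.51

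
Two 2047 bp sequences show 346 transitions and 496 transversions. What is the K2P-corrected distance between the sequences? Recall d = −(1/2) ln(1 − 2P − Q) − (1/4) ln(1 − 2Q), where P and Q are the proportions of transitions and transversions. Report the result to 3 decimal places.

P = 346/2047 ≈ 0.169028 and Q = 496/2047 ≈ 0.242306.
Under the Kimura two-parameter model, d = −½ ln(1 − 2P − Q) − ¼ ln(1 − 2Q).
1 − 2P − Q = 0.419638, giving −½ ln(0.419638) = 0.434181.
1 − 2Q = 0.515388, giving −¼ ln(0.515388) = 0.165709.
d = 0.434181 + 0.165709 = 0.599890.

0.600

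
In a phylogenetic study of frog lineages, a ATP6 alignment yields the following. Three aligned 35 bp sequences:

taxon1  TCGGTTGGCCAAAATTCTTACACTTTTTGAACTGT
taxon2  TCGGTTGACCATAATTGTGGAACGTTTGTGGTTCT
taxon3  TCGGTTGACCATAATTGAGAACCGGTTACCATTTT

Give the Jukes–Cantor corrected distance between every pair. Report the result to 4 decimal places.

d(taxon1,taxon2) = 0.5128, d(taxon1,taxon3) = 0.5716, d(taxon2,taxon3) = 0.3149

taxon1–taxon2: 13/35 sites differ → p ≈ 0.371429, d = −0.75 ln(1 − 0.495239) = 0.512753 ≈ 0.5128.
taxon1–taxon3: 14/35 sites differ → p = 0.4, d = −0.75 ln(1 − 0.533333) = 0.571605 ≈ 0.5716.
taxon2–taxon3: 9/35 sites differ → p ≈ 0.257143, d = −0.75 ln(1 − 0.342857) = 0.314890 ≈ 0.3149.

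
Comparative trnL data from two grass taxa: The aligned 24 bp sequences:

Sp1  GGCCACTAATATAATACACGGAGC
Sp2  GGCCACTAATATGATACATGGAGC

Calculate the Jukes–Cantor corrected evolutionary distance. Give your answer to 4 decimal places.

The sequences differ at 2 of 24 sites (13, 19), so p = 2/24 ≈ 0.083333.
d = −(3/4) ln(1 − 4p/3) = −0.75 ln(1 − 0.111111) = −0.75 ln(0.888889)
  = −0.75 × (-0.117783) = 0.088337 substitutions/site.

0.0883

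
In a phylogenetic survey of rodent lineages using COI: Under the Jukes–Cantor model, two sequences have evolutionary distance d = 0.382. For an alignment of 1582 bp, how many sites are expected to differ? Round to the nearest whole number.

Invert JC69: p = (3/4)(1 − e^(−4d/3)) = 0.75 × (1 − e^(-0.509333)) = 0.75 × (1 − 0.600896) = 0.299328.
Expected differing sites = pL ≈ 0.299328 × 1582 = 473.536896 ≈ 474.

474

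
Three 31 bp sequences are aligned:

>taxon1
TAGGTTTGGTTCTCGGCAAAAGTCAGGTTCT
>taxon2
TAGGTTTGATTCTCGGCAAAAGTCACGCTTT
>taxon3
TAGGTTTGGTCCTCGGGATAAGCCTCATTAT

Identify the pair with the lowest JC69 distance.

taxon1 and taxon2

taxon1–taxon2: 4/31 differ, p = 0.129, d = 0.142.
taxon1–taxon3: 8/31 differ, p = 0.258, d = 0.316.
taxon2–taxon3: 9/31 differ, p = 0.290, d = 0.367.
The smallest distance is between taxon1 and taxon2.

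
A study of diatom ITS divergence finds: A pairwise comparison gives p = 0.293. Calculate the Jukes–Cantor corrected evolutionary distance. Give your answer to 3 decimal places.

d = −(3/4) ln(1 − 4p/3) = −0.75 ln(1 − 0.390667) = −0.75 ln(0.609333)
  = −0.75 × (-0.495390) = 0.371543 substitutions/site.

0.372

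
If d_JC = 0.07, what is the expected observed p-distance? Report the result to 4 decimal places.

0.0668

p = (3/4)(1 − e^(−4d/3)) = 0.75 × (1 − e^(-0.093333)) = 0.75 × (1 − 0.910890) = 0.066833.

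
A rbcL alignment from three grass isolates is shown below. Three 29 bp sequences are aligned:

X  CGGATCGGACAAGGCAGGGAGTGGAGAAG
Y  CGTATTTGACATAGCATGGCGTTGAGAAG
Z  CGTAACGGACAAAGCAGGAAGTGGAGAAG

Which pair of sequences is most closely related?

X and Z

X–Y: 8/29 differ, p = 0.276, d = 0.344.
X–Z: 4/29 differ, p = 0.138, d = 0.152.
Y–Z: 8/29 differ, p = 0.276, d = 0.344.
The smallest distance is between X and Z.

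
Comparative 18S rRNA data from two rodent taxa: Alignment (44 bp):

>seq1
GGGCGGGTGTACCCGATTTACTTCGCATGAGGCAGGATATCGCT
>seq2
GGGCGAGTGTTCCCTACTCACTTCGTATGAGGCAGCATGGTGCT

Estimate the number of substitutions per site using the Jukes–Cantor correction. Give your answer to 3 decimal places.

0.271

The sequences differ at 10 of 44 sites (6, 11, 15, 17, 19, 26, 36, 39, 40, 41), so p = 10/44 ≈ 0.227273.
d = −(3/4) ln(1 − 4p/3) = −0.75 ln(1 − 0.303031) = −0.75 ln(0.696969)
  = −0.75 × (-0.361014) = 0.270761 substitutions/site.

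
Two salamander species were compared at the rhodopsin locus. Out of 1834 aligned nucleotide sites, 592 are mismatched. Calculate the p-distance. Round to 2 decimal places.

0.32

p = 592/1834 = 0.322791… ≈ 0.32 (to 2 d.p.).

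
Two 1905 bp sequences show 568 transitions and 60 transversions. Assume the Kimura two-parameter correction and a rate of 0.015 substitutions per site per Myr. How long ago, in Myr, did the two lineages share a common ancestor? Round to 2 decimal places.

P = 568/1905 ≈ 0.298163 and Q = 60/1905 ≈ 0.031496.
Under the Kimura two-parameter model, d = −½ ln(1 − 2P − Q) − ¼ ln(1 − 2Q).
1 − 2P − Q = 0.372178, giving −½ ln(0.372178) = 0.494192.
1 − 2Q = 0.937008, giving −¼ ln(0.937008) = 0.016266.
d = 0.494192 + 0.016266 = 0.510458.
Under a molecular clock d = 2μt, so t = d/(2μ) = 0.510458 / (2 × 0.015) = 17.02 Myr.

17.02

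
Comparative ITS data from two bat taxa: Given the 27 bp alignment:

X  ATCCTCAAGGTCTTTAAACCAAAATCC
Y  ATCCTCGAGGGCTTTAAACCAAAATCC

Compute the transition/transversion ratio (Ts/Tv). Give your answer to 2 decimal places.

Transitions are A↔G and C↔T; transversions are all other mismatches.
Transitions: 1. Transversions: 1.
R = 1/1 = 1.00.

1.00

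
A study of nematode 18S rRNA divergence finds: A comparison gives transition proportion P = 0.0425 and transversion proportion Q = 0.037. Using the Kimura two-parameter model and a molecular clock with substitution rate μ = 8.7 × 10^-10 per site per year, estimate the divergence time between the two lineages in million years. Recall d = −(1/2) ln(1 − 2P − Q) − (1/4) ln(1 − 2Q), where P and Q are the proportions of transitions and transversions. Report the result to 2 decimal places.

Under the Kimura two-parameter model, d = −½ ln(1 − 2P − Q) − ¼ ln(1 − 2Q).
1 − 2P − Q = 0.878, giving −½ ln(0.878) = 0.065054.
1 − 2Q = 0.926, giving −¼ ln(0.926) = 0.019220.
d = 0.065054 + 0.019220 = 0.084274.
Under a molecular clock d = 2μt, so t = d/(2μ) = 0.084274 / (2 × 8.7 × 10^-10) = 48.43 million years.

48.43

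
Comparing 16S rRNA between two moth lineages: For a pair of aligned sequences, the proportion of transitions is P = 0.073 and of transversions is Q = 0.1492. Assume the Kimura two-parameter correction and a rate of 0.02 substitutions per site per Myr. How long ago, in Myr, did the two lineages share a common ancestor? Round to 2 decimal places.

6.59

Under the Kimura two-parameter model, d = −½ ln(1 − 2P − Q) − ¼ ln(1 − 2Q).
1 − 2P − Q = 0.7048, giving −½ ln(0.7048) = 0.174921.
1 − 2Q = 0.7016, giving −¼ ln(0.7016) = 0.088598.
d = 0.174921 + 0.088598 = 0.263519.
Under a molecular clock d = 2μt, so t = d/(2μ) = 0.263519 / (2 × 0.02) = 6.59 Myr.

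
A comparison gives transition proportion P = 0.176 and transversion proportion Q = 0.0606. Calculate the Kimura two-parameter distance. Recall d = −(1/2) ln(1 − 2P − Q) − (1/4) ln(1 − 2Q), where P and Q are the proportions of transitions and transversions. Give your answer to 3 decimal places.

Under the Kimura two-parameter model, d = −½ ln(1 − 2P − Q) − ¼ ln(1 − 2Q).
1 − 2P − Q = 0.5874, giving −½ ln(0.5874) = 0.266025.
1 − 2Q = 0.8788, giving −¼ ln(0.8788) = 0.032299.
d = 0.266025 + 0.032299 = 0.298324.

0.298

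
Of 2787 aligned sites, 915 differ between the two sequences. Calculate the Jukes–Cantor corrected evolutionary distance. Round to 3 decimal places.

0.432

p = 915/2787 ≈ 0.32831.
d = −(3/4) ln(1 − 4p/3) = −0.75 ln(1 − 0.437747) = −0.75 ln(0.562253)
  = −0.75 × (-0.575803) = 0.431852 substitutions/site.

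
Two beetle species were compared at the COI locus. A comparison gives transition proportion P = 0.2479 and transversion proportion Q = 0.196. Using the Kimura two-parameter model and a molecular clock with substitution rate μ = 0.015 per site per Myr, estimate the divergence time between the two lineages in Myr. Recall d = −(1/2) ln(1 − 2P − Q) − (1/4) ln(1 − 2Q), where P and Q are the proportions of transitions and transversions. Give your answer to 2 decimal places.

23.76

Under the Kimura two-parameter model, d = −½ ln(1 − 2P − Q) − ¼ ln(1 − 2Q).
1 − 2P − Q = 0.3082, giving −½ ln(0.3082) = 0.588503.
1 − 2Q = 0.608, giving −¼ ln(0.608) = 0.124395.
d = 0.588503 + 0.124395 = 0.712898.
Under a molecular clock d = 2μt, so t = d/(2μ) = 0.712898 / (2 × 0.015) = 23.76 Myr.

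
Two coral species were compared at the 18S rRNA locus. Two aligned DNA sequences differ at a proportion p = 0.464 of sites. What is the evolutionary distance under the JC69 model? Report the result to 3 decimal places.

0.723

d = −(3/4) ln(1 − 4p/3) = −0.75 ln(1 − 0.618667) = −0.75 ln(0.381333)
  = −0.75 × (-0.964082) = 0.723062 substitutions/site.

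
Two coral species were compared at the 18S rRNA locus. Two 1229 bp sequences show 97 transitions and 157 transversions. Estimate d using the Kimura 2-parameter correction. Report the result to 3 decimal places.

0.242

P = 97/1229 ≈ 0.078926 and Q = 157/1229 ≈ 0.127746.
Under the Kimura two-parameter model, d = −½ ln(1 − 2P − Q) − ¼ ln(1 − 2Q).
1 − 2P − Q = 0.714402, giving −½ ln(0.714402) = 0.168155.
1 − 2Q = 0.744508, giving −¼ ln(0.744508) = 0.073758.
d = 0.168155 + 0.073758 = 0.241913.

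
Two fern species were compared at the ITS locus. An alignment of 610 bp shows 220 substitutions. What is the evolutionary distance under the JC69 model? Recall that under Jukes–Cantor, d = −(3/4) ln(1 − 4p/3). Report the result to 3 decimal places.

p = 220/610 ≈ 0.360656.
d = −(3/4) ln(1 − 4p/3) = −0.75 ln(1 − 0.480875) = −0.75 ln(0.519125)
  = −0.75 × (-0.655611) = 0.491708 substitutions/site.

0.492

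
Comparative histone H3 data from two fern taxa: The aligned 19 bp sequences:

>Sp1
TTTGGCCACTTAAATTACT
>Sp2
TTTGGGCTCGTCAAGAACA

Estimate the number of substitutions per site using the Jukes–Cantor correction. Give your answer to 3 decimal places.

0.507

The sequences differ at 7 of 19 sites (6, 8, 10, 12, 15, 16, 19), so p = 7/19 ≈ 0.368421.
d = −(3/4) ln(1 − 4p/3) = −0.75 ln(1 − 0.491228) = −0.75 ln(0.508772)
  = −0.75 × (-0.675755) = 0.506816 substitutions/site.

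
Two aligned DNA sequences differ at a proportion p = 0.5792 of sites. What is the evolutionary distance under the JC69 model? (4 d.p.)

d = −(3/4) ln(1 − 4p/3) = −0.75 ln(1 − 0.772267) = −0.75 ln(0.227733)
  = −0.75 × (-1.479581) = 1.109686 substitutions/site.

1.1097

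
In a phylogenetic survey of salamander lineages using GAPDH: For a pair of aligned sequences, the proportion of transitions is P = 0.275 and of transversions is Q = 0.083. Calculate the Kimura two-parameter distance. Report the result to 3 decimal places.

0.547

Under the Kimura two-parameter model, d = −½ ln(1 − 2P − Q) − ¼ ln(1 − 2Q).
1 − 2P − Q = 0.367, giving −½ ln(0.367) = 0.501197.
1 − 2Q = 0.834, giving −¼ ln(0.834) = 0.045380.
d = 0.501197 + 0.045380 = 0.546577.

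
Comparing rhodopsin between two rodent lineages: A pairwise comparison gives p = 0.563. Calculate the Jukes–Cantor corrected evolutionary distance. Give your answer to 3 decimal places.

d = −(3/4) ln(1 − 4p/3) = −0.75 ln(1 − 0.750667) = −0.75 ln(0.249333)
  = −0.75 × (-1.388966) = 1.041725 substitutions/site.

1.042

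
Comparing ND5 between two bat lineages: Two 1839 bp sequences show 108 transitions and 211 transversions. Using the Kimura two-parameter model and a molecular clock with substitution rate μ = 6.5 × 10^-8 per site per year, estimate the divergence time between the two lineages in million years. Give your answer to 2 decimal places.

P = 108/1839 ≈ 0.058728 and Q = 211/1839 ≈ 0.114736.
Under the Kimura two-parameter model, d = −½ ln(1 − 2P − Q) − ¼ ln(1 − 2Q).
1 − 2P − Q = 0.767808, giving −½ ln(0.767808) = 0.132108.
1 − 2Q = 0.770528, giving −¼ ln(0.770528) = 0.065170.
d = 0.132108 + 0.065170 = 0.197278.
Under a molecular clock d = 2μt, so t = d/(2μ) = 0.197278 / (2 × 6.5 × 10^-8) = 1.52 million years.

1.52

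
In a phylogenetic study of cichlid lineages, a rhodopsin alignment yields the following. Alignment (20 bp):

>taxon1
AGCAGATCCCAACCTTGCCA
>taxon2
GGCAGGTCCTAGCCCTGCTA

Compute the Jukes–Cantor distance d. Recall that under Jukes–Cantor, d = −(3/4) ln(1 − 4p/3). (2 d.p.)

The sequences differ at 6 of 20 sites (1, 6, 10, 12, 15, 19), so p = 6/20 = 0.3.
d = −(3/4) ln(1 − 4p/3) = −0.75 ln(1 − 0.4) = −0.75 ln(0.6)
  = −0.75 × (-0.510826) = 0.383120 substitutions/site.

0.38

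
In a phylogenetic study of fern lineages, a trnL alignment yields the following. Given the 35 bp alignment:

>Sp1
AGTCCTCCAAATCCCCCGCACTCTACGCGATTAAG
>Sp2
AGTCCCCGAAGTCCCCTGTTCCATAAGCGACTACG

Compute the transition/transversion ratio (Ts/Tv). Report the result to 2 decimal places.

1.20

Transitions are A↔G and C↔T; transversions are all other mismatches.
Transitions: 6. Transversions: 5.
R = 6/5 = 1.20.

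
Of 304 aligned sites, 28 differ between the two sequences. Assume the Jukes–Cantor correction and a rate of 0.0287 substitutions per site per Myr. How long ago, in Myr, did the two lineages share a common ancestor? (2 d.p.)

p = 28/304 ≈ 0.092105.
d = −(3/4) ln(1 − 4p/3) = −0.75 ln(1 − 0.122807) = −0.75 ln(0.877193)
  = −0.75 × (-0.131028) = 0.098271 substitutions/site.
Under a molecular clock d = 2μt, so t = d/(2μ) = 0.098271 / (2 × 0.0287) = 1.71 Myr.

1.71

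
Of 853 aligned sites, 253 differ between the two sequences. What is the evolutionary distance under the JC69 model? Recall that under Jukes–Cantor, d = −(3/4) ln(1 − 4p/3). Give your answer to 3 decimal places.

p = 253/853 ≈ 0.2966.
d = −(3/4) ln(1 − 4p/3) = −0.75 ln(1 − 0.395467) = −0.75 ln(0.604533)
  = −0.75 × (-0.503299) = 0.377474 substitutions/site.

0.377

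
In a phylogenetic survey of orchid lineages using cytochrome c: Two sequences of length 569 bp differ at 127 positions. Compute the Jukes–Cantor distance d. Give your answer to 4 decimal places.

p = 127/569 ≈ 0.223199.
d = −(3/4) ln(1 − 4p/3) = −0.75 ln(1 − 0.297599) = −0.75 ln(0.702401)
  = −0.75 × (-0.353251) = 0.264938 substitutions/site.

0.2649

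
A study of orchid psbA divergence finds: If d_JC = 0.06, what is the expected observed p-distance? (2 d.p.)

p = (3/4)(1 − e^(−4d/3)) = 0.75 × (1 − e^(-0.08)) = 0.75 × (1 − 0.923116) = 0.057663.

0.06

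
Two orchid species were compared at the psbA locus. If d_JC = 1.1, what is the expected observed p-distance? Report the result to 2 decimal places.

p = (3/4)(1 − e^(−4d/3)) = 0.75 × (1 − e^(-1.466667)) = 0.75 × (1 − 0.230693) = 0.576980.

0.58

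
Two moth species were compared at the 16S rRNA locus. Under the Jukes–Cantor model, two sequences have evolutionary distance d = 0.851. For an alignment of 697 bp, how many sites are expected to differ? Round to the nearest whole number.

Invert JC69: p = (3/4)(1 − e^(−4d/3)) = 0.75 × (1 − e^(-1.134667)) = 0.75 × (1 − 0.321529) = 0.508853.
Expected differing sites = pL ≈ 0.508853 × 697 = 354.670541 ≈ 355.

355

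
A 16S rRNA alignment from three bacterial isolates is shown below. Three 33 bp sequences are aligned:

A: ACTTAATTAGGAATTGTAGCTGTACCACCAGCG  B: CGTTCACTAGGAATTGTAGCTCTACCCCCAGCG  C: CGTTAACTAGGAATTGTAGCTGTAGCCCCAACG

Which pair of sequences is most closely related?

A–B: 6/33 differ, p = 0.182, d = 0.208.
A–C: 6/33 differ, p = 0.182, d = 0.208.
B–C: 4/33 differ, p = 0.121, d = 0.132.
The smallest distance is between B and C.

B and C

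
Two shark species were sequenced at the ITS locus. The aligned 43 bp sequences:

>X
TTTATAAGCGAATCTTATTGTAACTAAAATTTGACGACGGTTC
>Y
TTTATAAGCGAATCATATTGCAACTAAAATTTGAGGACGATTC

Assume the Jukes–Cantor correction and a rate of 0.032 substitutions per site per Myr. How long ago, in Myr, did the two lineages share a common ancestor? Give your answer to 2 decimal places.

The sequences differ at 4 of 43 sites (15, 21, 35, 40), so p = 4/43 ≈ 0.093023.
d = −(3/4) ln(1 − 4p/3) = −0.75 ln(1 − 0.124031) = −0.75 ln(0.875969)
  = −0.75 × (-0.132425) = 0.099319 substitutions/site.
Under a molecular clock d = 2μt, so t = d/(2μ) = 0.099319 / (2 × 0.032) = 1.55 Myr.

1.55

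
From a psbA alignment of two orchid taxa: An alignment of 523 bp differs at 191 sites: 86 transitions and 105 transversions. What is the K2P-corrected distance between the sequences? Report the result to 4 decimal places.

P = 86/523 ≈ 0.164436 and Q = 105/523 ≈ 0.200765.
Under the Kimura two-parameter model, d = −½ ln(1 − 2P − Q) − ¼ ln(1 − 2Q).
1 − 2P − Q = 0.470363, giving −½ ln(0.470363) = 0.377125.
1 − 2Q = 0.59847, giving −¼ ln(0.59847) = 0.128345.
d = 0.377125 + 0.128345 = 0.505470.

0.5055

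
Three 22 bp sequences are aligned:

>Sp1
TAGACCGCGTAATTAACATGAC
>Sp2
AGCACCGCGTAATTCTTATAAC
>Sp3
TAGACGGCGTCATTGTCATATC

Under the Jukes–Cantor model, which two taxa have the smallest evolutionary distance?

Sp1–Sp2: 7/22 differ, p = 0.318, d = 0.414.
Sp1–Sp3: 6/22 differ, p = 0.273, d = 0.339.
Sp2–Sp3: 8/22 differ, p = 0.364, d = 0.497.
The smallest distance is between Sp1 and Sp3.

Sp1 and Sp3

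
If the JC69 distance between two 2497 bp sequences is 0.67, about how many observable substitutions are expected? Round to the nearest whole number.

Invert JC69: p = (3/4)(1 − e^(−4d/3)) = 0.75 × (1 − e^(-0.893333)) = 0.75 × (1 − 0.409289) = 0.443033.
Expected differing sites = pL ≈ 0.443033 × 2497 = 1106.253401 ≈ 1106.

1106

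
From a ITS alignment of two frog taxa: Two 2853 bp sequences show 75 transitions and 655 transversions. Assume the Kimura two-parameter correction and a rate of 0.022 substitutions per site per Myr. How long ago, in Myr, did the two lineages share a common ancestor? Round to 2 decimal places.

7.26

P = 75/2853 ≈ 0.026288 and Q = 655/2853 ≈ 0.229583.
Under the Kimura two-parameter model, d = −½ ln(1 − 2P − Q) − ¼ ln(1 − 2Q).
1 − 2P − Q = 0.717841, giving −½ ln(0.717841) = 0.165754.
1 − 2Q = 0.540834, giving −¼ ln(0.540834) = 0.153661.
d = 0.165754 + 0.153661 = 0.319415.
Under a molecular clock d = 2μt, so t = d/(2μ) = 0.319415 / (2 × 0.022) = 7.26 Myr.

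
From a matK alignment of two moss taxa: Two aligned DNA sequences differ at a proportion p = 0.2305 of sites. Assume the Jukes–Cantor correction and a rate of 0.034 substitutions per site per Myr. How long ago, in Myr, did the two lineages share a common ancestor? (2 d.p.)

4.05

d = −(3/4) ln(1 − 4p/3) = −0.75 ln(1 − 0.307333) = −0.75 ln(0.692667)
  = −0.75 × (-0.367206) = 0.275405 substitutions/site.
Under a molecular clock d = 2μt, so t = d/(2μ) = 0.275405 / (2 × 0.034) = 4.05 Myr.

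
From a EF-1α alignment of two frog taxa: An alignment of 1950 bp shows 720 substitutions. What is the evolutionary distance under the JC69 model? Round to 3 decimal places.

0.508

p = 720/1950 ≈ 0.369231.
d = −(3/4) ln(1 − 4p/3) = −0.75 ln(1 − 0.492308) = −0.75 ln(0.507692)
  = −0.75 × (-0.677880) = 0.508410 substitutions/site.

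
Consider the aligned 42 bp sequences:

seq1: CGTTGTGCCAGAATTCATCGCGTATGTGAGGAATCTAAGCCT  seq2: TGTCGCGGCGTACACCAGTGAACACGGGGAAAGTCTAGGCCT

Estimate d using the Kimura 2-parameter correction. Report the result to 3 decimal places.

0.997

Of 42 sites, 14 differences are transitions and 7 are transversions, so P = 14/42 ≈ 0.333333 and Q = 7/42 ≈ 0.166667.
Under the Kimura two-parameter model, d = −½ ln(1 − 2P − Q) − ¼ ln(1 − 2Q).
1 − 2P − Q = 0.166667, giving −½ ln(0.166667) = 0.895879.
1 − 2Q = 0.666666, giving −¼ ln(0.666666) = 0.101367.
d = 0.895879 + 0.101367 = 0.997246.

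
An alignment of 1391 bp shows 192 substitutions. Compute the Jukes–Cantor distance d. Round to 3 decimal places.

0.153

p = 192/1391 ≈ 0.13803.
d = −(3/4) ln(1 − 4p/3) = −0.75 ln(1 − 0.18404) = −0.75 ln(0.81596)
  = −0.75 × (-0.203390) = 0.152543 substitutions/site.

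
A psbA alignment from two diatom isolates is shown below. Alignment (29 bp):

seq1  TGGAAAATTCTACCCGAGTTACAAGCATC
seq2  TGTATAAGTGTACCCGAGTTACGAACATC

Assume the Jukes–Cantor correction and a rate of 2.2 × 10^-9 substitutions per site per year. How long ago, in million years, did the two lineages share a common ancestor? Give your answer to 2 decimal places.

55.02

The sequences differ at 6 of 29 sites (3, 5, 8, 10, 23, 25), so p = 6/29 ≈ 0.206897.
d = −(3/4) ln(1 − 4p/3) = −0.75 ln(1 − 0.275863) = −0.75 ln(0.724137)
  = −0.75 × (-0.322775) = 0.242081 substitutions/site.
Under a molecular clock d = 2μt, so t = d/(2μ) = 0.242081 / (2 × 2.2 × 10^-9) = 55.02 million years.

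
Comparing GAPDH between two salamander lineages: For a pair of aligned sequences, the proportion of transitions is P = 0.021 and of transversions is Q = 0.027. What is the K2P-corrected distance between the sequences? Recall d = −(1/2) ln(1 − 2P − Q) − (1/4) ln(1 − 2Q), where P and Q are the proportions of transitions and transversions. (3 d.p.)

0.050

Under the Kimura two-parameter model, d = −½ ln(1 − 2P − Q) − ¼ ln(1 − 2Q).
1 − 2P − Q = 0.931, giving −½ ln(0.931) = 0.035748.
1 − 2Q = 0.946, giving −¼ ln(0.946) = 0.013878.
d = 0.035748 + 0.013878 = 0.049626.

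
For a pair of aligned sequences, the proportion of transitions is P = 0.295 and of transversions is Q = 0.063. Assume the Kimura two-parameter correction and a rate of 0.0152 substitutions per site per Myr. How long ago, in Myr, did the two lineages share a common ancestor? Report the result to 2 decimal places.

Under the Kimura two-parameter model, d = −½ ln(1 − 2P − Q) − ¼ ln(1 − 2Q).
1 − 2P − Q = 0.347, giving −½ ln(0.347) = 0.529215.
1 − 2Q = 0.874, giving −¼ ln(0.874) = 0.033669.
d = 0.529215 + 0.033669 = 0.562884.
Under a molecular clock d = 2μt, so t = d/(2μ) = 0.562884 / (2 × 0.0152) = 18.52 Myr.

18.52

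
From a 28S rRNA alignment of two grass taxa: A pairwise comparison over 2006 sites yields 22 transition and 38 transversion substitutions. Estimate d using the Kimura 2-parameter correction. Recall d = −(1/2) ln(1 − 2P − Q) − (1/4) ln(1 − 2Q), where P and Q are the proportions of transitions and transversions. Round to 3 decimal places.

P = 22/2006 ≈ 0.010967 and Q = 38/2006 ≈ 0.018943.
Under the Kimura two-parameter model, d = −½ ln(1 − 2P − Q) − ¼ ln(1 − 2Q).
1 − 2P − Q = 0.959123, giving −½ ln(0.959123) = 0.020868.
1 − 2Q = 0.962114, giving −¼ ln(0.962114) = 0.009656.
d = 0.020868 + 0.009656 = 0.030524.

0.031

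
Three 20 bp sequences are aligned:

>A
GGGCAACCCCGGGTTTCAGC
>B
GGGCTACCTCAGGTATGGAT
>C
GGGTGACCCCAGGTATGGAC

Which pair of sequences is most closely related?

B and C

A–B: 8/20 differ, p = 0.400, d = 0.572.
A–C: 7/20 differ, p = 0.350, d = 0.471.
B–C: 4/20 differ, p = 0.200, d = 0.233.
The smallest distance is between B and C.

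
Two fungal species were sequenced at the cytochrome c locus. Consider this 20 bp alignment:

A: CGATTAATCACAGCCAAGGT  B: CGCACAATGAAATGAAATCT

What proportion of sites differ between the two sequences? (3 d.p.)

The sequences differ at 10 of 20 positions (sites 3, 4, 5, 9, 11, 13, 14, 15, 18, 19).
p = 10/20 = 0.500.

0.500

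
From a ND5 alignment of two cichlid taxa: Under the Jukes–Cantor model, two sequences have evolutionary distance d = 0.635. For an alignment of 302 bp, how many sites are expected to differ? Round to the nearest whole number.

Invert JC69: p = (3/4)(1 − e^(−4d/3)) = 0.75 × (1 − e^(-0.846667)) = 0.75 × (1 − 0.428842) = 0.428369.
Expected differing sites = pL ≈ 0.428369 × 302 = 129.367438 ≈ 129.

129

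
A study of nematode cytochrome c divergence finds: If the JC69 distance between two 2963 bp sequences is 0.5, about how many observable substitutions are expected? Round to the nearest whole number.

Invert JC69: p = (3/4)(1 − e^(−4d/3)) = 0.75 × (1 − e^(-0.666667)) = 0.75 × (1 − 0.513417) = 0.364937.
Expected differing sites = pL ≈ 0.364937 × 2963 = 1081.308331 ≈ 1081.

1081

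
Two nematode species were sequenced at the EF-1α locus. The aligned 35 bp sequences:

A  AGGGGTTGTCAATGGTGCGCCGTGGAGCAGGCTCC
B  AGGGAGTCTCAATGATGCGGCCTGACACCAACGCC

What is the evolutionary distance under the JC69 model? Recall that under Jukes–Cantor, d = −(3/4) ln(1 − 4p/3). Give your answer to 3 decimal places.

The sequences differ at 13 of 35 sites, so p = 13/35 ≈ 0.371429.
d = −(3/4) ln(1 − 4p/3) = −0.75 ln(1 − 0.495239) = −0.75 ln(0.504761)
  = −0.75 × (-0.683670) = 0.512753 substitutions/site.

0.513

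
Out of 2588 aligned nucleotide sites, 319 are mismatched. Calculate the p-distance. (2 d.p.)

0.12

p = 319/2588 = 0.123261… ≈ 0.12 (to 2 d.p.).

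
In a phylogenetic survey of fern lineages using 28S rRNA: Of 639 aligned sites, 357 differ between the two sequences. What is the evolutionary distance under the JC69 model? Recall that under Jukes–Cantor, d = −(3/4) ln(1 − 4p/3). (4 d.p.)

1.0246

p = 357/639 ≈ 0.558685.
d = −(3/4) ln(1 − 4p/3) = −0.75 ln(1 − 0.744913) = −0.75 ln(0.255087)
  = −0.75 × (-1.366151) = 1.024613 substitutions/site.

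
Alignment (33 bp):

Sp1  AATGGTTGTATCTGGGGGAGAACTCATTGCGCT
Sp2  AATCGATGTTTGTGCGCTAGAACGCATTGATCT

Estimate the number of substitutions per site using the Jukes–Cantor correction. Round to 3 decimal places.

The sequences differ at 10 of 33 sites (4, 6, 10, 12, 15, 17, 18, 24, 30, 31), so p = 10/33 ≈ 0.30303.
d = −(3/4) ln(1 − 4p/3) = −0.75 ln(1 − 0.40404) = −0.75 ln(0.59596)
  = −0.75 × (-0.517582) = 0.388187 substitutions/site.

0.388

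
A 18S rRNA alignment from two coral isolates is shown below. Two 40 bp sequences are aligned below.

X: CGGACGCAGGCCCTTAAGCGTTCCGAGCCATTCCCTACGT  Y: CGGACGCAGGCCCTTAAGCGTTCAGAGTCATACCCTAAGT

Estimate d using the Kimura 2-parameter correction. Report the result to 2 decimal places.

Of 40 sites, 1 differences are transitions and 3 are transversions, so P = 1/40 = 0.025 and Q = 3/40 = 0.075.
Under the Kimura two-parameter model, d = −½ ln(1 − 2P − Q) − ¼ ln(1 − 2Q).
1 − 2P − Q = 0.875, giving −½ ln(0.875) = 0.066766.
1 − 2Q = 0.85, giving −¼ ln(0.85) = 0.040630.
d = 0.066766 + 0.040630 = 0.107396.

0.11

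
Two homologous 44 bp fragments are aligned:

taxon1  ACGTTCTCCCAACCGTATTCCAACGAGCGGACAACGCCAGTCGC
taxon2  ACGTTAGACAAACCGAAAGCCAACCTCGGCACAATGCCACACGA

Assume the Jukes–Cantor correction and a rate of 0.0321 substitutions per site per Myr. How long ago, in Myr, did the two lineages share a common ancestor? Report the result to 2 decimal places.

7.75

The sequences differ at 16 of 44 sites, so p = 16/44 ≈ 0.363636.
d = −(3/4) ln(1 − 4p/3) = −0.75 ln(1 − 0.484848) = −0.75 ln(0.515152)
  = −0.75 × (-0.663293) = 0.497470 substitutions/site.
Under a molecular clock d = 2μt, so t = d/(2μ) = 0.497470 / (2 × 0.0321) = 7.75 Myr.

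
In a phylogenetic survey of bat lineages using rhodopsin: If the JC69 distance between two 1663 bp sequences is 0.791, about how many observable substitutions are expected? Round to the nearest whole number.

Invert JC69: p = (3/4)(1 − e^(−4d/3)) = 0.75 × (1 − e^(-1.054667)) = 0.75 × (1 − 0.348308) = 0.488769.
Expected differing sites = pL ≈ 0.488769 × 1663 = 812.822847 ≈ 813.

813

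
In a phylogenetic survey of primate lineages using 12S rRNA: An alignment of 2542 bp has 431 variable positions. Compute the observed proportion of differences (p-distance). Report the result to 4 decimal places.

0.1696

p = 431/2542 = 0.169551… ≈ 0.1696 (to 4 d.p.).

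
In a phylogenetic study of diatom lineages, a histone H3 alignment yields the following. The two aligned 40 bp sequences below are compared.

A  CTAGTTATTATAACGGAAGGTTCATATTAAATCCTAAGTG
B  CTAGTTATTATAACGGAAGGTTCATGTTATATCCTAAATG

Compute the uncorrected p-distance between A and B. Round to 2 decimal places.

0.08

The sequences differ at 3 of 40 positions (sites 26, 30, 38).
p = 3/40 = 0.075 ≈ 0.08 (to 2 d.p.).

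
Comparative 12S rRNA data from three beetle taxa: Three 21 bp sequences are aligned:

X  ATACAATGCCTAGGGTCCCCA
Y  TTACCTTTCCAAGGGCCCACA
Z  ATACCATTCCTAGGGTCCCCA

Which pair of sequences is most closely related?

X–Y: 7/21 differ, p = 0.333, d = 0.441.
X–Z: 2/21 differ, p = 0.095, d = 0.102.
Y–Z: 5/21 differ, p = 0.238, d = 0.286.
The smallest distance is between X and Z.

X and Z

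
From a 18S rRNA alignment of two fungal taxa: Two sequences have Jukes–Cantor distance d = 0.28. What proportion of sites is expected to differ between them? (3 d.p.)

0.234

p = (3/4)(1 − e^(−4d/3)) = 0.75 × (1 − e^(-0.373333)) = 0.75 × (1 − 0.688436) = 0.233673.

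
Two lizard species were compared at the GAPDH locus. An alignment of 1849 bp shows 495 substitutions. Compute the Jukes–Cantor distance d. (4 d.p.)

p = 495/1849 ≈ 0.267712.
d = −(3/4) ln(1 − 4p/3) = −0.75 ln(1 − 0.356949) = −0.75 ln(0.643051)
  = −0.75 × (-0.441531) = 0.331148 substitutions/site.

0.3311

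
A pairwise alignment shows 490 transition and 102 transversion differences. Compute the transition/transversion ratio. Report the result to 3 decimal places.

4.804

R = 490/102 = 4.803921… ≈ 4.804 (to 3 d.p.).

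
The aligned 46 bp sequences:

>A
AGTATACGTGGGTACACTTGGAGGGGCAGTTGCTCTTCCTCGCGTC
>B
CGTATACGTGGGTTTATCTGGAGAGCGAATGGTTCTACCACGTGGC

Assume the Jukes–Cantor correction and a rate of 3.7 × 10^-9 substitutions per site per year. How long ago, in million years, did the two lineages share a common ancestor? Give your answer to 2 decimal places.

The sequences differ at 15 of 46 sites, so p = 15/46 ≈ 0.326087.
d = −(3/4) ln(1 − 4p/3) = −0.75 ln(1 − 0.434783) = −0.75 ln(0.565217)
  = −0.75 × (-0.570546) = 0.427910 substitutions/site.
Under a molecular clock d = 2μt, so t = d/(2μ) = 0.427910 / (2 × 3.7 × 10^-9) = 57.83 million years.

57.83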